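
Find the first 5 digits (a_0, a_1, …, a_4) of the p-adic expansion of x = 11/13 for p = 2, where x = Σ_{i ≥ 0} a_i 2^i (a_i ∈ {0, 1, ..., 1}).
(a_0, …, a_4) = (1, 1, 1, 0, 1)

v_2(11/13) = 0 (numerator and denominator both coprime to 2), so x ∈ ℤ_2^×. Compute digits iteratively via a_i = x_i mod 2, x_{i+1} = (x_i − a_i)/2, with x_0 = x:
  x_0 = 11/13;  a_0 = 1;  x_1 = (x_0 − 1)/2 = -1/13
  x_1 = -1/13;  a_1 = 1;  x_2 = (x_1 − 1)/2 = -7/13
  x_2 = -7/13;  a_2 = 1;  x_3 = (x_2 − 1)/2 = -10/13
  x_3 = -10/13;  a_3 = 0;  x_4 = (x_3 − 0)/2 = -5/13
  x_4 = -5/13;  a_4 = 1;  x_5 = (x_4 − 1)/2 = -9/13
Digits: (1, 1, 1, 0, 1).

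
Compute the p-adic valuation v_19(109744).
v_19(109744) = 3

v_19(n) is the largest exponent k such that 19^k divides n. Factor out: 109744 = 19^3 · 16. (Sign doesn't affect v_p.) So v_19(109744) = 3.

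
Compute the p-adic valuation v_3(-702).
v_3(-702) = 3

v_3(n) is the largest exponent k such that 3^k divides n. Factor out: -702 = -3^3 · 26. (Sign doesn't affect v_p.) So v_3(-702) = 3.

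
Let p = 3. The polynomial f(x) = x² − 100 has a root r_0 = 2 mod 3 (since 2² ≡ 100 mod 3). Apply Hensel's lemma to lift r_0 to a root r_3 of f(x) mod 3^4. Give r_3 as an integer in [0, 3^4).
r_3 = 71 (mod 81)

Hensel's recurrence: r_{i+1} = r_i − f(r_i)·(f′(r_i))^{-1} mod 3^{i+2}, with f′(x) = 2x. Iterate:
  r_0 = 2 (mod 3)
  r_1 = 8 (mod 9)
  r_2 = 17 (mod 27)
  r_3 = 71 (mod 81)
Final: r_3 = 71, and one checks f(r_3) ≡ 0 mod 3^4.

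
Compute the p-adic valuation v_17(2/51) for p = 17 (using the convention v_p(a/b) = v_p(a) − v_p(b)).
v_17(2/51) = -1

Factor powers of 17 from the numerator and denominator of the reduced fraction: 2 = 17^0 · 2 and 51 = 17^1 · 3. Apply v_p(a/b) = v_p(a) − v_p(b): v_17(2/51) = 0 − 1 = -1.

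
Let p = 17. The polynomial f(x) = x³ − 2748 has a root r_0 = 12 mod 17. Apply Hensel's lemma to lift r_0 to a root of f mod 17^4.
r_3 = 72160 (mod 83521)

Hensel: r_{i+1} = r_i − f(r_i)/f′(r_i) mod 17^{i+2}, where f′(x) = 3x². Iterate:
  r_0 = 12 (mod 17)
  r_1 = 199 (mod 289)
  r_2 = 3378 (mod 4913)
  r_3 = 72160 (mod 83521)
Final: r = 72160 with f(r) ≡ 0 mod 17^4.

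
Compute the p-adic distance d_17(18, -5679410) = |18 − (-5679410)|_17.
d_17(18, -5679410) = 1/1419857

Step 1 — x − y = 18 − (-5679410) = 5679428. Step 2 — v_17(5679428) = 5 (factor: 5679428 = (17^5 · 4); the sign does not affect v_p). Step 3 — |x − y|_17 = 17^{-5} = 1/1419857.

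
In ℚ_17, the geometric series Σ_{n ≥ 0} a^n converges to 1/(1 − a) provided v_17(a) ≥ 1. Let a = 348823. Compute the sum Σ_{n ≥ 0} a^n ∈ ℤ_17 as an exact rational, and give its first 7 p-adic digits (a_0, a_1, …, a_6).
Σ a^n = 1/(1 − a) = -1/348822;  first 7 digits = (1, 0, 0, 3, 4, 0, 9)

v_17(a) = 3 ≥ 1, so the series converges in ℤ_17 to 1/(1 − a) = 1/(1 − 348823) = -1/348822. Expand this rational in ℤ_17: compute digits iteratively via d_i = x_i mod 17, x_{i+1} = (x_i − d_i)/17. The first 7 digits are (1, 0, 0, 3, 4, 0, 9).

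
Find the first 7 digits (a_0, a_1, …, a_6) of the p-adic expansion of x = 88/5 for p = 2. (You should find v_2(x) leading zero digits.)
(a_0, …, a_6) = (0, 0, 0, 1, 1, 1, 1)

v_2(88/5) = 3, so a_0 = ... = a_2 = 0. Factor out: x = 2^3 · u with u = 11/5 a unit in ℤ_2. Expand u iteratively via a_{v+i} = u_i mod 2, u_{i+1} = (u_i − a_{v+i})/2:
  u_0 = 11/5;  a_3 = 1;  u_1 = (u_0 − 1)/2 = 3/5
  u_1 = 3/5;  a_4 = 1;  u_2 = (u_1 − 1)/2 = -1/5
  u_2 = -1/5;  a_5 = 1;  u_3 = (u_2 − 1)/2 = -3/5
  u_3 = -3/5;  a_6 = 1;  u_4 = (u_3 − 1)/2 = -4/5
Digits: (0, 0, 0, 1, 1, 1, 1).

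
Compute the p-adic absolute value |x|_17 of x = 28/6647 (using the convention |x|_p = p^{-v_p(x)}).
|28/6647|_17 = 289

Step 1 — compute v_17(x) by factoring powers of 17 out of the numerator and denominator: v_17(28/6647) = -2. Step 2 — apply |x|_p = p^{-v_p(x)} = 17^{2} = 289.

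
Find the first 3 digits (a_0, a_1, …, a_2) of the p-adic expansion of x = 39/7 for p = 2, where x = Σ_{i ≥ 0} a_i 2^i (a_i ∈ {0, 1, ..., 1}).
(a_0, …, a_2) = (1, 0, 0)

v_2(39/7) = 0 (numerator and denominator both coprime to 2), so x ∈ ℤ_2^×. Compute digits iteratively via a_i = x_i mod 2, x_{i+1} = (x_i − a_i)/2, with x_0 = x:
  x_0 = 39/7;  a_0 = 1;  x_1 = (x_0 − 1)/2 = 16/7
  x_1 = 16/7;  a_1 = 0;  x_2 = (x_1 − 0)/2 = 8/7
  x_2 = 8/7;  a_2 = 0;  x_3 = (x_2 − 0)/2 = 4/7
Digits: (1, 0, 0).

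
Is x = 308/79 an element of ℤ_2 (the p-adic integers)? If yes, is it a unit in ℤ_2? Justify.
x ∈ ℤ_2 but not a unit; v_2(x) = 2 > 0

ℤ_2 = {x ∈ ℚ_2 : v_2(x) ≥ 0} and ℤ_2^× = {x ∈ ℤ_2 : v_2(x) = 0}. Here v_2(308/79) = v_2(num) − v_2(den) = 2; compare against these criteria.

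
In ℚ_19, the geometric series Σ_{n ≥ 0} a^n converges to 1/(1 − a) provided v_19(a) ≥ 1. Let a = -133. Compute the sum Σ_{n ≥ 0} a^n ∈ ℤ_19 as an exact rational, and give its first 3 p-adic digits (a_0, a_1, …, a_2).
Σ a^n = 1/(1 − a) = 1/134;  first 3 digits = (1, 12, 10)

v_19(a) = 1 ≥ 1, so the series converges in ℤ_19 to 1/(1 − a) = 1/(1 − (-133)) = 1/134. Expand this rational in ℤ_19: compute digits iteratively via d_i = x_i mod 19, x_{i+1} = (x_i − d_i)/19. The first 3 digits are (1, 12, 10).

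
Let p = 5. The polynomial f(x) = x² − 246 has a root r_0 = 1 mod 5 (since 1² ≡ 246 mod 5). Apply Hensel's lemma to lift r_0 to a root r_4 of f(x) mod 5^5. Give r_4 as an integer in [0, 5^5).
r_4 = 1011 (mod 3125)

Hensel's recurrence: r_{i+1} = r_i − f(r_i)·(f′(r_i))^{-1} mod 5^{i+2}, with f′(x) = 2x. Iterate:
  r_0 = 1 (mod 5)
  r_1 = 11 (mod 25)
  r_2 = 11 (mod 125)
  r_3 = 386 (mod 625)
  r_4 = 1011 (mod 3125)
Final: r_4 = 1011, and one checks f(r_4) ≡ 0 mod 5^5.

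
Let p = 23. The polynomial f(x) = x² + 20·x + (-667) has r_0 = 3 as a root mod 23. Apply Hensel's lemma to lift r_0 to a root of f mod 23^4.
r_3 = 190466 (mod 279841)

Hensel: r_{i+1} = r_i − f(r_i)·(f′(r_i))^{-1} mod 23^{i+2}, f′(x) = 2x + 20. Iterate:
  r_0 = 3 (mod 23)
  r_1 = 26 (mod 529)
  r_2 = 7961 (mod 12167)
  r_3 = 190466 (mod 279841)
Final: r = 190466 satisfies f(r) ≡ 0 mod 23^4.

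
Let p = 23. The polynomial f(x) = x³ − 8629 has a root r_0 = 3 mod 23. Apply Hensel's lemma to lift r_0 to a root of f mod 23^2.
r_1 = 302 (mod 529)

Hensel: r_{i+1} = r_i − f(r_i)/f′(r_i) mod 23^{i+2}, where f′(x) = 3x². Iterate:
  r_0 = 3 (mod 23)
  r_1 = 302 (mod 529)
Final: r = 302 with f(r) ≡ 0 mod 23^2.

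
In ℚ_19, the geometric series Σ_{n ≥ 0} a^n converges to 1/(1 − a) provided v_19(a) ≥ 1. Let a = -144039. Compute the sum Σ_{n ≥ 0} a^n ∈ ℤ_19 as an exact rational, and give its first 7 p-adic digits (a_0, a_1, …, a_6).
Σ a^n = 1/(1 − a) = 1/144040;  first 7 digits = (1, 0, 0, 17, 17, 18, 3)

v_19(a) = 3 ≥ 1, so the series converges in ℤ_19 to 1/(1 − a) = 1/(1 − (-144039)) = 1/144040. Expand this rational in ℤ_19: compute digits iteratively via d_i = x_i mod 19, x_{i+1} = (x_i − d_i)/19. The first 7 digits are (1, 0, 0, 17, 17, 18, 3).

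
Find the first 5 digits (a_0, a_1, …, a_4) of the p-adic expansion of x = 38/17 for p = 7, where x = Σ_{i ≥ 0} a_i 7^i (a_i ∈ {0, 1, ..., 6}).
(a_0, …, a_4) = (1, 1, 4, 6, 4)

v_7(38/17) = 0 (numerator and denominator both coprime to 7), so x ∈ ℤ_7^×. Compute digits iteratively via a_i = x_i mod 7, x_{i+1} = (x_i − a_i)/7, with x_0 = x:
  x_0 = 38/17;  a_0 = 1;  x_1 = (x_0 − 1)/7 = 3/17
  x_1 = 3/17;  a_1 = 1;  x_2 = (x_1 − 1)/7 = -2/17
  x_2 = -2/17;  a_2 = 4;  x_3 = (x_2 − 4)/7 = -10/17
  x_3 = -10/17;  a_3 = 6;  x_4 = (x_3 − 6)/7 = -16/17
  x_4 = -16/17;  a_4 = 4;  x_5 = (x_4 − 4)/7 = -12/17
Digits: (1, 1, 4, 6, 4).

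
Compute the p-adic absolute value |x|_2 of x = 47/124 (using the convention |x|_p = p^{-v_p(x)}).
|47/124|_2 = 4

Step 1 — compute v_2(x) by factoring powers of 2 out of the numerator and denominator: v_2(47/124) = -2. Step 2 — apply |x|_p = p^{-v_p(x)} = 2^{2} = 4.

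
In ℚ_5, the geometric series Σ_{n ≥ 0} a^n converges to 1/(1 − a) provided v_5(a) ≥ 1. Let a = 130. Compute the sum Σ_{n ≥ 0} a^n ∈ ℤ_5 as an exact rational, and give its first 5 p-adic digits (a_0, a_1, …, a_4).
Σ a^n = 1/(1 − a) = -1/129;  first 5 digits = (1, 1, 1, 2, 3)

v_5(a) = 1 ≥ 1, so the series converges in ℤ_5 to 1/(1 − a) = 1/(1 − 130) = -1/129. Expand this rational in ℤ_5: compute digits iteratively via d_i = x_i mod 5, x_{i+1} = (x_i − d_i)/5. The first 5 digits are (1, 1, 1, 2, 3).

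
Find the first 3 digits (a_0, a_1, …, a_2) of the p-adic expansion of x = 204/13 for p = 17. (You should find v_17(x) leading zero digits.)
(a_0, …, a_2) = (0, 14, 11)

v_17(204/13) = 1, so a_0 = ... = a_0 = 0. Factor out: x = 17^1 · u with u = 12/13 a unit in ℤ_17. Expand u iteratively via a_{v+i} = u_i mod 17, u_{i+1} = (u_i − a_{v+i})/17:
  u_0 = 12/13;  a_1 = 14;  u_1 = (u_0 − 14)/17 = -10/13
  u_1 = -10/13;  a_2 = 11;  u_2 = (u_1 − 11)/17 = -9/13
Digits: (0, 14, 11).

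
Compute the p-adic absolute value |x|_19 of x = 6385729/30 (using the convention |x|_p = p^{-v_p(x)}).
|6385729/30|_19 = 1/130321

Step 1 — compute v_19(x) by factoring powers of 19 out of the numerator and denominator: v_19(6385729/30) = 4. Step 2 — apply |x|_p = p^{-v_p(x)} = 19^{-4} = 1/130321.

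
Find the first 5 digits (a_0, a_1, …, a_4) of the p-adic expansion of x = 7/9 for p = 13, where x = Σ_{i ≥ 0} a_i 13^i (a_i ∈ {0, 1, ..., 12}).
(a_0, …, a_4) = (8, 11, 2, 7, 11)

v_13(7/9) = 0 (numerator and denominator both coprime to 13), so x ∈ ℤ_13^×. Compute digits iteratively via a_i = x_i mod 13, x_{i+1} = (x_i − a_i)/13, with x_0 = x:
  x_0 = 7/9;  a_0 = 8;  x_1 = (x_0 − 8)/13 = -5/9
  x_1 = -5/9;  a_1 = 11;  x_2 = (x_1 − 11)/13 = -8/9
  x_2 = -8/9;  a_2 = 2;  x_3 = (x_2 − 2)/13 = -2/9
  x_3 = -2/9;  a_3 = 7;  x_4 = (x_3 − 7)/13 = -5/9
  x_4 = -5/9;  a_4 = 11;  x_5 = (x_4 − 11)/13 = -8/9
Digits: (8, 11, 2, 7, 11).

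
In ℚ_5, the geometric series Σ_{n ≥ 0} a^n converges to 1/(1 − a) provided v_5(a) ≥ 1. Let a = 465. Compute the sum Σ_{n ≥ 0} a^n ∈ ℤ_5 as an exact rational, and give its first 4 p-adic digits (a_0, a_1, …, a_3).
Σ a^n = 1/(1 − a) = -1/464;  first 4 digits = (1, 3, 2, 0)

v_5(a) = 1 ≥ 1, so the series converges in ℤ_5 to 1/(1 − a) = 1/(1 − 465) = -1/464. Expand this rational in ℤ_5: compute digits iteratively via d_i = x_i mod 5, x_{i+1} = (x_i − d_i)/5. The first 4 digits are (1, 3, 2, 0).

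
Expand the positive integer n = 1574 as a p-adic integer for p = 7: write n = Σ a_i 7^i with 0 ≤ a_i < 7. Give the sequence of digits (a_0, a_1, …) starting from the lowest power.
(a_0, a_1, …) = (6, 0, 4, 4)

Repeated division by 7 gives the digits low-to-high: 1574 = 6 + 4·7^2 + 4·7^3. Digit sequence: (6, 0, 4, 4).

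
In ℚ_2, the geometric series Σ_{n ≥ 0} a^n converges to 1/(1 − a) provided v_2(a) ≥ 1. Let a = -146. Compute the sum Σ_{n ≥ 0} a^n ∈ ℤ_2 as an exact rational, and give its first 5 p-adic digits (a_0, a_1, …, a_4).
Σ a^n = 1/(1 − a) = 1/147;  first 5 digits = (1, 1, 0, 1, 1)

v_2(a) = 1 ≥ 1, so the series converges in ℤ_2 to 1/(1 − a) = 1/(1 − (-146)) = 1/147. Expand this rational in ℤ_2: compute digits iteratively via d_i = x_i mod 2, x_{i+1} = (x_i − d_i)/2. The first 5 digits are (1, 1, 0, 1, 1).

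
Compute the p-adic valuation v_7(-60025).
v_7(-60025) = 4

v_7(n) is the largest exponent k such that 7^k divides n. Factor out: -60025 = -7^4 · 25. (Sign doesn't affect v_p.) So v_7(-60025) = 4.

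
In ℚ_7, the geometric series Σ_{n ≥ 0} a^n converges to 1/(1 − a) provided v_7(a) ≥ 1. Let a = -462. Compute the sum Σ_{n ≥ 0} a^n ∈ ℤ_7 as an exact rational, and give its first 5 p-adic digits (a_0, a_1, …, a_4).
Σ a^n = 1/(1 − a) = 1/463;  first 5 digits = (1, 4, 6, 5, 6)

v_7(a) = 1 ≥ 1, so the series converges in ℤ_7 to 1/(1 − a) = 1/(1 − (-462)) = 1/463. Expand this rational in ℤ_7: compute digits iteratively via d_i = x_i mod 7, x_{i+1} = (x_i − d_i)/7. The first 5 digits are (1, 4, 6, 5, 6).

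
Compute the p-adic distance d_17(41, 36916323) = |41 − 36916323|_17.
d_17(41, 36916323) = 1/1419857

Step 1 — x − y = 41 − 36916323 = -36916282. Step 2 — v_17(-36916282) = 5 (factor: -36916282 = −(17^5 · 26); the sign does not affect v_p). Step 3 — |x − y|_17 = 17^{-5} = 1/1419857.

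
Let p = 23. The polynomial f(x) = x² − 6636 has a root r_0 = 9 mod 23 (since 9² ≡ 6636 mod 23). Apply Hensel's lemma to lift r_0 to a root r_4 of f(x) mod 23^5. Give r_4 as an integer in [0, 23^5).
r_4 = 387513 (mod 6436343)

Hensel's recurrence: r_{i+1} = r_i − f(r_i)·(f′(r_i))^{-1} mod 23^{i+2}, with f′(x) = 2x. Iterate:
  r_0 = 9 (mod 23)
  r_1 = 285 (mod 529)
  r_2 = 10336 (mod 12167)
  r_3 = 107672 (mod 279841)
  r_4 = 387513 (mod 6436343)
Final: r_4 = 387513, and one checks f(r_4) ≡ 0 mod 23^5.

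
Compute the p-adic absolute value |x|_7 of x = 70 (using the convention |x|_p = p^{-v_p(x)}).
|70|_7 = 1/7

Step 1 — compute v_7(x) by factoring powers of 7 out of the numerator and denominator: v_7(70) = 1. Step 2 — apply |x|_p = p^{-v_p(x)} = 7^{-1} = 1/7.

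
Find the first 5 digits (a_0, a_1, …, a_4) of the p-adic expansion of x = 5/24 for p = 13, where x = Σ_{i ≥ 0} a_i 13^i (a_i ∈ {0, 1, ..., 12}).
(a_0, …, a_4) = (4, 10, 3, 10, 3)

v_13(5/24) = 0 (numerator and denominator both coprime to 13), so x ∈ ℤ_13^×. Compute digits iteratively via a_i = x_i mod 13, x_{i+1} = (x_i − a_i)/13, with x_0 = x:
  x_0 = 5/24;  a_0 = 4;  x_1 = (x_0 − 4)/13 = -7/24
  x_1 = -7/24;  a_1 = 10;  x_2 = (x_1 − 10)/13 = -19/24
  x_2 = -19/24;  a_2 = 3;  x_3 = (x_2 − 3)/13 = -7/24
  x_3 = -7/24;  a_3 = 10;  x_4 = (x_3 − 10)/13 = -19/24
  x_4 = -19/24;  a_4 = 3;  x_5 = (x_4 − 3)/13 = -7/24
Digits: (4, 10, 3, 10, 3).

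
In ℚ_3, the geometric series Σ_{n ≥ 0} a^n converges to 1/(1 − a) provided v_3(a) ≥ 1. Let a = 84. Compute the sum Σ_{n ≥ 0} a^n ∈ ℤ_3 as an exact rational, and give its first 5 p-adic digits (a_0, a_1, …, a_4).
Σ a^n = 1/(1 − a) = -1/83;  first 5 digits = (1, 1, 1, 1, 2)

v_3(a) = 1 ≥ 1, so the series converges in ℤ_3 to 1/(1 − a) = 1/(1 − 84) = -1/83. Expand this rational in ℤ_3: compute digits iteratively via d_i = x_i mod 3, x_{i+1} = (x_i − d_i)/3. The first 5 digits are (1, 1, 1, 1, 2).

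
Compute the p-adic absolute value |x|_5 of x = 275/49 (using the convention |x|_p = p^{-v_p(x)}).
|275/49|_5 = 1/25

Step 1 — compute v_5(x) by factoring powers of 5 out of the numerator and denominator: v_5(275/49) = 2. Step 2 — apply |x|_p = p^{-v_p(x)} = 5^{-2} = 1/25.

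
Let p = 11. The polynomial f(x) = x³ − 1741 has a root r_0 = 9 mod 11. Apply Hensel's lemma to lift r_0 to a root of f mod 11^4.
r_3 = 11306 (mod 14641)

Hensel: r_{i+1} = r_i − f(r_i)/f′(r_i) mod 11^{i+2}, where f′(x) = 3x². Iterate:
  r_0 = 9 (mod 11)
  r_1 = 53 (mod 121)
  r_2 = 658 (mod 1331)
  r_3 = 11306 (mod 14641)
Final: r = 11306 with f(r) ≡ 0 mod 11^4.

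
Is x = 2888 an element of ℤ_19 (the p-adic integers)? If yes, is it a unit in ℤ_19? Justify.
x ∈ ℤ_19 but not a unit; v_19(x) = 2 > 0

ℤ_19 = {x ∈ ℚ_19 : v_19(x) ≥ 0} and ℤ_19^× = {x ∈ ℤ_19 : v_19(x) = 0}. Here v_19(2888) = v_19(num) − v_19(den) = 2; compare against these criteria.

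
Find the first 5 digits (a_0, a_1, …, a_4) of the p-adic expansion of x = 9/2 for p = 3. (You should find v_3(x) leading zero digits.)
(a_0, …, a_4) = (0, 0, 2, 1, 1)

v_3(9/2) = 2, so a_0 = ... = a_1 = 0. Factor out: x = 3^2 · u with u = 1/2 a unit in ℤ_3. Expand u iteratively via a_{v+i} = u_i mod 3, u_{i+1} = (u_i − a_{v+i})/3:
  u_0 = 1/2;  a_2 = 2;  u_1 = (u_0 − 2)/3 = -1/2
  u_1 = -1/2;  a_3 = 1;  u_2 = (u_1 − 1)/3 = -1/2
  u_2 = -1/2;  a_4 = 1;  u_3 = (u_2 − 1)/3 = -1/2
Digits: (0, 0, 2, 1, 1).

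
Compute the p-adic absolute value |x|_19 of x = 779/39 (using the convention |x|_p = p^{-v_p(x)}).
|779/39|_19 = 1/19

Step 1 — compute v_19(x) by factoring powers of 19 out of the numerator and denominator: v_19(779/39) = 1. Step 2 — apply |x|_p = p^{-v_p(x)} = 19^{-1} = 1/19.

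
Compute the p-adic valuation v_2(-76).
v_2(-76) = 2

v_2(n) is the largest exponent k such that 2^k divides n. Factor out: -76 = -2^2 · 19. (Sign doesn't affect v_p.) So v_2(-76) = 2.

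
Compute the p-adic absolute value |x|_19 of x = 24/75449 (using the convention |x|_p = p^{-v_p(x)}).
|24/75449|_19 = 6859

Step 1 — compute v_19(x) by factoring powers of 19 out of the numerator and denominator: v_19(24/75449) = -3. Step 2 — apply |x|_p = p^{-v_p(x)} = 19^{3} = 6859.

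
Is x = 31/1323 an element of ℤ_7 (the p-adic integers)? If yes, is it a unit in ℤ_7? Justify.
x ∉ ℤ_7 (v_7(x) = -2 < 0)

ℤ_7 = {x ∈ ℚ_7 : v_7(x) ≥ 0} and ℤ_7^× = {x ∈ ℤ_7 : v_7(x) = 0}. Here v_7(31/1323) = v_7(num) − v_7(den) = -2; compare against these criteria.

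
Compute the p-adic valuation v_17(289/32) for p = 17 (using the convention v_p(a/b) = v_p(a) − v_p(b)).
v_17(289/32) = 2

Factor powers of 17 from the numerator and denominator of the reduced fraction: 289 = 17^2 · 1 and 32 = 17^0 · 32. Apply v_p(a/b) = v_p(a) − v_p(b): v_17(289/32) = 2 − 0 = 2.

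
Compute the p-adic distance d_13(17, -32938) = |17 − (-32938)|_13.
d_13(17, -32938) = 1/2197

Step 1 — x − y = 17 − (-32938) = 32955. Step 2 — v_13(32955) = 3 (factor: 32955 = (13^3 · 15); the sign does not affect v_p). Step 3 — |x − y|_13 = 13^{-3} = 1/2197.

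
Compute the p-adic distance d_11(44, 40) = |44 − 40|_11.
d_11(44, 40) = 1

Step 1 — x − y = 44 − 40 = 4. Step 2 — v_11(4) = 0 (factor: 4 = (11^0 · 4); the sign does not affect v_p). Step 3 — |x − y|_11 = 11^{0} = 1.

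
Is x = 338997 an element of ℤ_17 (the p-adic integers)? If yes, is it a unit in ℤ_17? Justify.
x ∈ ℤ_17 but not a unit; v_17(x) = 3 > 0

ℤ_17 = {x ∈ ℚ_17 : v_17(x) ≥ 0} and ℤ_17^× = {x ∈ ℤ_17 : v_17(x) = 0}. Here v_17(338997) = v_17(num) − v_17(den) = 3; compare against these criteria.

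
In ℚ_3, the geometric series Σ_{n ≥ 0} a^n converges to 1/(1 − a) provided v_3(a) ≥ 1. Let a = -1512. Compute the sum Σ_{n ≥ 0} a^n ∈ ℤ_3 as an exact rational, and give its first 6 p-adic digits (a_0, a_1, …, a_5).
Σ a^n = 1/(1 − a) = 1/1513;  first 6 digits = (1, 0, 0, 1, 2, 2)

v_3(a) = 3 ≥ 1, so the series converges in ℤ_3 to 1/(1 − a) = 1/(1 − (-1512)) = 1/1513. Expand this rational in ℤ_3: compute digits iteratively via d_i = x_i mod 3, x_{i+1} = (x_i − d_i)/3. The first 6 digits are (1, 0, 0, 1, 2, 2).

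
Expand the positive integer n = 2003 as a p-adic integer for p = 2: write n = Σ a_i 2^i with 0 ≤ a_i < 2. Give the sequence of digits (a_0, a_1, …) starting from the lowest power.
(a_0, a_1, …) = (1, 1, 0, 0, 1, 0, 1, 1, 1, 1, 1)

Repeated division by 2 gives the digits low-to-high: 2003 = 1 + 1·2^1 + 1·2^4 + 1·2^6 + 1·2^7 + 1·2^8 + 1·2^9 + 1·2^10. Digit sequence: (1, 1, 0, 0, 1, 0, 1, 1, 1, 1, 1).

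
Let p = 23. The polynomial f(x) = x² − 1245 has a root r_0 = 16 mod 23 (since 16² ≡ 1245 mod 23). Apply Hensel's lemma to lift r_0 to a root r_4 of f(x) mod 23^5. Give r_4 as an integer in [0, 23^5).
r_4 = 597073 (mod 6436343)

Hensel's recurrence: r_{i+1} = r_i − f(r_i)·(f′(r_i))^{-1} mod 23^{i+2}, with f′(x) = 2x. Iterate:
  r_0 = 16 (mod 23)
  r_1 = 361 (mod 529)
  r_2 = 890 (mod 12167)
  r_3 = 37391 (mod 279841)
  r_4 = 597073 (mod 6436343)
Final: r_4 = 597073, and one checks f(r_4) ≡ 0 mod 23^5.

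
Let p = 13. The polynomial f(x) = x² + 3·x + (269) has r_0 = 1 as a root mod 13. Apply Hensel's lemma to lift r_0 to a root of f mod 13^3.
r_2 = 352 (mod 2197)

Hensel: r_{i+1} = r_i − f(r_i)·(f′(r_i))^{-1} mod 13^{i+2}, f′(x) = 2x + 3. Iterate:
  r_0 = 1 (mod 13)
  r_1 = 14 (mod 169)
  r_2 = 352 (mod 2197)
Final: r = 352 satisfies f(r) ≡ 0 mod 13^3.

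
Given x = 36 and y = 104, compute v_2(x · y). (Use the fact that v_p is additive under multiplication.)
v_2(3744) = 5

v_p(x) = 2 (factor: 36 = 2^2 · 9); v_p(y) = 3 (factor: 104 = 2^3 · 13). Additivity: v_p(xy) = v_p(x) + v_p(y) = 2 + 3 = 5. (Direct check: xy = 3744 = 2^5 · (117).)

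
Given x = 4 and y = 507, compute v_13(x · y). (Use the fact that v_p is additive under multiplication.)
v_13(2028) = 2

v_p(x) = 0 (factor: 4 = 13^0 · 4); v_p(y) = 2 (factor: 507 = 13^2 · 3). Additivity: v_p(xy) = v_p(x) + v_p(y) = 0 + 2 = 2. (Direct check: xy = 2028 = 13^2 · (12).)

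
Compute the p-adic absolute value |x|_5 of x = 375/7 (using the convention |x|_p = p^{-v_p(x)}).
|375/7|_5 = 1/125

Step 1 — compute v_5(x) by factoring powers of 5 out of the numerator and denominator: v_5(375/7) = 3. Step 2 — apply |x|_p = p^{-v_p(x)} = 5^{-3} = 1/125.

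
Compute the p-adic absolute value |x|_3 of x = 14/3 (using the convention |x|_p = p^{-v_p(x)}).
|14/3|_3 = 3

Step 1 — compute v_3(x) by factoring powers of 3 out of the numerator and denominator: v_3(14/3) = -1. Step 2 — apply |x|_p = p^{-v_p(x)} = 3^{1} = 3.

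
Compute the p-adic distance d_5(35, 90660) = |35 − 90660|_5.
d_5(35, 90660) = 1/3125

Step 1 — x − y = 35 − 90660 = -90625. Step 2 — v_5(-90625) = 5 (factor: -90625 = −(5^5 · 29); the sign does not affect v_p). Step 3 — |x − y|_5 = 5^{-5} = 1/3125.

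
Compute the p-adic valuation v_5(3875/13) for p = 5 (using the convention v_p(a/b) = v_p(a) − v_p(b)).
v_5(3875/13) = 3

Factor powers of 5 from the numerator and denominator of the reduced fraction: 3875 = 5^3 · 31 and 13 = 5^0 · 13. Apply v_p(a/b) = v_p(a) − v_p(b): v_5(3875/13) = 3 − 0 = 3.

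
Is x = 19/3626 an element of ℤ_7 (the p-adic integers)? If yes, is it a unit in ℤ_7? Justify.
x ∉ ℤ_7 (v_7(x) = -2 < 0)

ℤ_7 = {x ∈ ℚ_7 : v_7(x) ≥ 0} and ℤ_7^× = {x ∈ ℤ_7 : v_7(x) = 0}. Here v_7(19/3626) = v_7(num) − v_7(den) = -2; compare against these criteria.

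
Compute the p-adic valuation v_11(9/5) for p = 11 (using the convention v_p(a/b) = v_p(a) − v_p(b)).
v_11(9/5) = 0

Factor powers of 11 from the numerator and denominator of the reduced fraction: 9 = 11^0 · 9 and 5 = 11^0 · 5. Apply v_p(a/b) = v_p(a) − v_p(b): v_11(9/5) = 0 − 0 = 0.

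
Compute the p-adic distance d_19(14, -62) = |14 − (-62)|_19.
d_19(14, -62) = 1/19

Step 1 — x − y = 14 − (-62) = 76. Step 2 — v_19(76) = 1 (factor: 76 = (19^1 · 4); the sign does not affect v_p). Step 3 — |x − y|_19 = 19^{-1} = 1/19.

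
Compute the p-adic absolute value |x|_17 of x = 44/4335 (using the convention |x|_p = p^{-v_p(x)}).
|44/4335|_17 = 289

Step 1 — compute v_17(x) by factoring powers of 17 out of the numerator and denominator: v_17(44/4335) = -2. Step 2 — apply |x|_p = p^{-v_p(x)} = 17^{2} = 289.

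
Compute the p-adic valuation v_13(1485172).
v_13(1485172) = 5

v_13(n) is the largest exponent k such that 13^k divides n. Factor out: 1485172 = 13^5 · 4. (Sign doesn't affect v_p.) So v_13(1485172) = 5.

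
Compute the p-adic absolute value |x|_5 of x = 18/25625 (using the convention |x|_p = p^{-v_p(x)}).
|18/25625|_5 = 625

Step 1 — compute v_5(x) by factoring powers of 5 out of the numerator and denominator: v_5(18/25625) = -4. Step 2 — apply |x|_p = p^{-v_p(x)} = 5^{4} = 625.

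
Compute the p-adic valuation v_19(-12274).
v_19(-12274) = 2

v_19(n) is the largest exponent k such that 19^k divides n. Factor out: -12274 = -19^2 · 34. (Sign doesn't affect v_p.) So v_19(-12274) = 2.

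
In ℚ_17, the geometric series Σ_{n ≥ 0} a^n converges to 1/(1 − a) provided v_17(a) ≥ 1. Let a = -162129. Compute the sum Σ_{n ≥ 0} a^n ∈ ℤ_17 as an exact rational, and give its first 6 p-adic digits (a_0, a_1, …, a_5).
Σ a^n = 1/(1 − a) = 1/162130;  first 6 digits = (1, 0, 0, 1, 15, 16)

v_17(a) = 3 ≥ 1, so the series converges in ℤ_17 to 1/(1 − a) = 1/(1 − (-162129)) = 1/162130. Expand this rational in ℤ_17: compute digits iteratively via d_i = x_i mod 17, x_{i+1} = (x_i − d_i)/17. The first 6 digits are (1, 0, 0, 1, 15, 16).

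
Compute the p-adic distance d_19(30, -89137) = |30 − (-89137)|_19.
d_19(30, -89137) = 1/6859

Step 1 — x − y = 30 − (-89137) = 89167. Step 2 — v_19(89167) = 3 (factor: 89167 = (19^3 · 13); the sign does not affect v_p). Step 3 — |x − y|_19 = 19^{-3} = 1/6859.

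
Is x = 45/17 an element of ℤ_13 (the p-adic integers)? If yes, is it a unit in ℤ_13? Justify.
x ∈ ℤ_13^× (unit); v_13(x) = 0

ℤ_13 = {x ∈ ℚ_13 : v_13(x) ≥ 0} and ℤ_13^× = {x ∈ ℤ_13 : v_13(x) = 0}. Here v_13(45/17) = v_13(num) − v_13(den) = 0; compare against these criteria.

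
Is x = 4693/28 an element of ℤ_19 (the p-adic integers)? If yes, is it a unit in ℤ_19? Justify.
x ∈ ℤ_19 but not a unit; v_19(x) = 2 > 0

ℤ_19 = {x ∈ ℚ_19 : v_19(x) ≥ 0} and ℤ_19^× = {x ∈ ℤ_19 : v_19(x) = 0}. Here v_19(4693/28) = v_19(num) − v_19(den) = 2; compare against these criteria.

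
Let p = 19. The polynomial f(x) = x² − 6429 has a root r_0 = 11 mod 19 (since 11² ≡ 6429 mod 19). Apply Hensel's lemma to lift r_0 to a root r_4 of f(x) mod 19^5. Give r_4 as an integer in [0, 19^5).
r_4 = 393919 (mod 2476099)

Hensel's recurrence: r_{i+1} = r_i − f(r_i)·(f′(r_i))^{-1} mod 19^{i+2}, with f′(x) = 2x. Iterate:
  r_0 = 11 (mod 19)
  r_1 = 68 (mod 361)
  r_2 = 2956 (mod 6859)
  r_3 = 2956 (mod 130321)
  r_4 = 393919 (mod 2476099)
Final: r_4 = 393919, and one checks f(r_4) ≡ 0 mod 19^5.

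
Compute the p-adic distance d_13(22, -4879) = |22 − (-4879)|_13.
d_13(22, -4879) = 1/169

Step 1 — x − y = 22 − (-4879) = 4901. Step 2 — v_13(4901) = 2 (factor: 4901 = (13^2 · 29); the sign does not affect v_p). Step 3 — |x − y|_13 = 13^{-2} = 1/169.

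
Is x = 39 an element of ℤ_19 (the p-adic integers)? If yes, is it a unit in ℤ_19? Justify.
x ∈ ℤ_19^× (unit); v_19(x) = 0

ℤ_19 = {x ∈ ℚ_19 : v_19(x) ≥ 0} and ℤ_19^× = {x ∈ ℤ_19 : v_19(x) = 0}. Here v_19(39) = v_19(num) − v_19(den) = 0; compare against these criteria.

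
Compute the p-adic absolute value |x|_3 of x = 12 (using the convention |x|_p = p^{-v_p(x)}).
|12|_3 = 1/3

Step 1 — compute v_3(x) by factoring powers of 3 out of the numerator and denominator: v_3(12) = 1. Step 2 — apply |x|_p = p^{-v_p(x)} = 3^{-1} = 1/3.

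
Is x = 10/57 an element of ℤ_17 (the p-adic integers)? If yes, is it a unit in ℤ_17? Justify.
x ∈ ℤ_17^× (unit); v_17(x) = 0

ℤ_17 = {x ∈ ℚ_17 : v_17(x) ≥ 0} and ℤ_17^× = {x ∈ ℤ_17 : v_17(x) = 0}. Here v_17(10/57) = v_17(num) − v_17(den) = 0; compare against these criteria.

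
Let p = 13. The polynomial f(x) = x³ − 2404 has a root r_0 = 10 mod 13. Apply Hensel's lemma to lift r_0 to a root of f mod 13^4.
r_3 = 25581 (mod 28561)

Hensel: r_{i+1} = r_i − f(r_i)/f′(r_i) mod 13^{i+2}, where f′(x) = 3x². Iterate:
  r_0 = 10 (mod 13)
  r_1 = 62 (mod 169)
  r_2 = 1414 (mod 2197)
  r_3 = 25581 (mod 28561)
Final: r = 25581 with f(r) ≡ 0 mod 13^4.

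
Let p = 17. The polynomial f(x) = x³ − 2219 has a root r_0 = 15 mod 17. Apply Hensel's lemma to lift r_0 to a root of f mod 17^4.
r_3 = 81802 (mod 83521)

Hensel: r_{i+1} = r_i − f(r_i)/f′(r_i) mod 17^{i+2}, where f′(x) = 3x². Iterate:
  r_0 = 15 (mod 17)
  r_1 = 15 (mod 289)
  r_2 = 3194 (mod 4913)
  r_3 = 81802 (mod 83521)
Final: r = 81802 with f(r) ≡ 0 mod 17^4.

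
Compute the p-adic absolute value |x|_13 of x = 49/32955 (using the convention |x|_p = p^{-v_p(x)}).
|49/32955|_13 = 2197

Step 1 — compute v_13(x) by factoring powers of 13 out of the numerator and denominator: v_13(49/32955) = -3. Step 2 — apply |x|_p = p^{-v_p(x)} = 13^{3} = 2197.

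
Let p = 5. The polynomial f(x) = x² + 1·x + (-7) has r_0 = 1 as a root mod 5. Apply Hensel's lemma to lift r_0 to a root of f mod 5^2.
r_1 = 11 (mod 25)

Hensel: r_{i+1} = r_i − f(r_i)·(f′(r_i))^{-1} mod 5^{i+2}, f′(x) = 2x + 1. Iterate:
  r_0 = 1 (mod 5)
  r_1 = 11 (mod 25)
Final: r = 11 satisfies f(r) ≡ 0 mod 5^2.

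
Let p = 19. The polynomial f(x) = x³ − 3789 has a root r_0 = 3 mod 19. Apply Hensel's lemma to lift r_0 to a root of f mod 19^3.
r_2 = 22 (mod 6859)

Hensel: r_{i+1} = r_i − f(r_i)/f′(r_i) mod 19^{i+2}, where f′(x) = 3x². Iterate:
  r_0 = 3 (mod 19)
  r_1 = 22 (mod 361)
  r_2 = 22 (mod 6859)
Final: r = 22 with f(r) ≡ 0 mod 19^3.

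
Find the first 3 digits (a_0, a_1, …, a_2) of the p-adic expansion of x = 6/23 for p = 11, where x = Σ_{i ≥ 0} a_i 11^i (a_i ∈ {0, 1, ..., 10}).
(a_0, …, a_2) = (6, 10, 0)

v_11(6/23) = 0 (numerator and denominator both coprime to 11), so x ∈ ℤ_11^×. Compute digits iteratively via a_i = x_i mod 11, x_{i+1} = (x_i − a_i)/11, with x_0 = x:
  x_0 = 6/23;  a_0 = 6;  x_1 = (x_0 − 6)/11 = -12/23
  x_1 = -12/23;  a_1 = 10;  x_2 = (x_1 − 10)/11 = -22/23
  x_2 = -22/23;  a_2 = 0;  x_3 = (x_2 − 0)/11 = -2/23
Digits: (6, 10, 0).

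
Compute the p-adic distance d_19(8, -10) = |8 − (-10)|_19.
d_19(8, -10) = 1

Step 1 — x − y = 8 − (-10) = 18. Step 2 — v_19(18) = 0 (factor: 18 = (19^0 · 18); the sign does not affect v_p). Step 3 — |x − y|_19 = 19^{0} = 1.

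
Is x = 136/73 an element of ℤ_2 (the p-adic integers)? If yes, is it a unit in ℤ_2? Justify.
x ∈ ℤ_2 but not a unit; v_2(x) = 3 > 0

ℤ_2 = {x ∈ ℚ_2 : v_2(x) ≥ 0} and ℤ_2^× = {x ∈ ℤ_2 : v_2(x) = 0}. Here v_2(136/73) = v_2(num) − v_2(den) = 3; compare against these criteria.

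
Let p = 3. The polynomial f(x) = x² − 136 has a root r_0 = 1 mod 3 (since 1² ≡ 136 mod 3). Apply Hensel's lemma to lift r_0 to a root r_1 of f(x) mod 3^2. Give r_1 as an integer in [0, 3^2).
r_1 = 1 (mod 9)

Hensel's recurrence: r_{i+1} = r_i − f(r_i)·(f′(r_i))^{-1} mod 3^{i+2}, with f′(x) = 2x. Iterate:
  r_0 = 1 (mod 3)
  r_1 = 1 (mod 9)
Final: r_1 = 1, and one checks f(r_1) ≡ 0 mod 3^2.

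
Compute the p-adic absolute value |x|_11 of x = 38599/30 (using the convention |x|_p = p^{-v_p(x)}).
|38599/30|_11 = 1/1331

Step 1 — compute v_11(x) by factoring powers of 11 out of the numerator and denominator: v_11(38599/30) = 3. Step 2 — apply |x|_p = p^{-v_p(x)} = 11^{-3} = 1/1331.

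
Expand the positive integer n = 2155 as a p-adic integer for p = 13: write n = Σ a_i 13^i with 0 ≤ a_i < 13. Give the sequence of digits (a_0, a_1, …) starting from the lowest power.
(a_0, a_1, …) = (10, 9, 12)

Repeated division by 13 gives the digits low-to-high: 2155 = 10 + 9·13^1 + 12·13^2. Digit sequence: (10, 9, 12).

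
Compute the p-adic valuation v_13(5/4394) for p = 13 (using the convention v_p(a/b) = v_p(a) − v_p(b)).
v_13(5/4394) = -3

Factor powers of 13 from the numerator and denominator of the reduced fraction: 5 = 13^0 · 5 and 4394 = 13^3 · 2. Apply v_p(a/b) = v_p(a) − v_p(b): v_13(5/4394) = 0 − 3 = -3.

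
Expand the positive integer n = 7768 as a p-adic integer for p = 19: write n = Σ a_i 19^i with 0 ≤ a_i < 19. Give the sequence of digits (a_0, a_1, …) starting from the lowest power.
(a_0, a_1, …) = (16, 9, 2, 1)

Repeated division by 19 gives the digits low-to-high: 7768 = 16 + 9·19^1 + 2·19^2 + 1·19^3. Digit sequence: (16, 9, 2, 1).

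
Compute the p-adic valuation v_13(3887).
v_13(3887) = 2

v_13(n) is the largest exponent k such that 13^k divides n. Factor out: 3887 = 13^2 · 23. (Sign doesn't affect v_p.) So v_13(3887) = 2.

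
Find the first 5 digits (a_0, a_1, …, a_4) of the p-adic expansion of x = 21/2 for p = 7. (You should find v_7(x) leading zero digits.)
(a_0, …, a_4) = (0, 5, 3, 3, 3)

v_7(21/2) = 1, so a_0 = ... = a_0 = 0. Factor out: x = 7^1 · u with u = 3/2 a unit in ℤ_7. Expand u iteratively via a_{v+i} = u_i mod 7, u_{i+1} = (u_i − a_{v+i})/7:
  u_0 = 3/2;  a_1 = 5;  u_1 = (u_0 − 5)/7 = -1/2
  u_1 = -1/2;  a_2 = 3;  u_2 = (u_1 − 3)/7 = -1/2
  u_2 = -1/2;  a_3 = 3;  u_3 = (u_2 − 3)/7 = -1/2
  u_3 = -1/2;  a_4 = 3;  u_4 = (u_3 − 3)/7 = -1/2
Digits: (0, 5, 3, 3, 3).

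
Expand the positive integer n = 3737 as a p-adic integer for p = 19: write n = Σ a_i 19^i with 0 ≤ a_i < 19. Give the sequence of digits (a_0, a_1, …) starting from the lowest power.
(a_0, a_1, …) = (13, 6, 10)

Repeated division by 19 gives the digits low-to-high: 3737 = 13 + 6·19^1 + 10·19^2. Digit sequence: (13, 6, 10).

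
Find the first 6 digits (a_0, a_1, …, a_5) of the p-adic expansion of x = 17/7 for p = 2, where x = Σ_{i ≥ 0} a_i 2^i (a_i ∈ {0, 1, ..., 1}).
(a_0, …, a_5) = (1, 1, 1, 0, 0, 1)

v_2(17/7) = 0 (numerator and denominator both coprime to 2), so x ∈ ℤ_2^×. Compute digits iteratively via a_i = x_i mod 2, x_{i+1} = (x_i − a_i)/2, with x_0 = x:
  x_0 = 17/7;  a_0 = 1;  x_1 = (x_0 − 1)/2 = 5/7
  x_1 = 5/7;  a_1 = 1;  x_2 = (x_1 − 1)/2 = -1/7
  x_2 = -1/7;  a_2 = 1;  x_3 = (x_2 − 1)/2 = -4/7
  x_3 = -4/7;  a_3 = 0;  x_4 = (x_3 − 0)/2 = -2/7
  x_4 = -2/7;  a_4 = 0;  x_5 = (x_4 − 0)/2 = -1/7
  x_5 = -1/7;  a_5 = 1;  x_6 = (x_5 − 1)/2 = -4/7
Digits: (1, 1, 1, 0, 0, 1).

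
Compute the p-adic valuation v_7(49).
v_7(49) = 2

v_7(n) is the largest exponent k such that 7^k divides n. Factor out: 49 = 7^2 · 1. (Sign doesn't affect v_p.) So v_7(49) = 2.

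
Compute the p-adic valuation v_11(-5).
v_11(-5) = 0

v_11(n) is the largest exponent k such that 11^k divides n. Factor out: -5 = -11^0 · 5. (Sign doesn't affect v_p.) So v_11(-5) = 0.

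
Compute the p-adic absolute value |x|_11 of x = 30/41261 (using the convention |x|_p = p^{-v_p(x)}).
|30/41261|_11 = 1331

Step 1 — compute v_11(x) by factoring powers of 11 out of the numerator and denominator: v_11(30/41261) = -3. Step 2 — apply |x|_p = p^{-v_p(x)} = 11^{3} = 1331.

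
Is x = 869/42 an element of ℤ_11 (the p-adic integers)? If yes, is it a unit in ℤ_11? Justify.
x ∈ ℤ_11 but not a unit; v_11(x) = 1 > 0

ℤ_11 = {x ∈ ℚ_11 : v_11(x) ≥ 0} and ℤ_11^× = {x ∈ ℤ_11 : v_11(x) = 0}. Here v_11(869/42) = v_11(num) − v_11(den) = 1; compare against these criteria.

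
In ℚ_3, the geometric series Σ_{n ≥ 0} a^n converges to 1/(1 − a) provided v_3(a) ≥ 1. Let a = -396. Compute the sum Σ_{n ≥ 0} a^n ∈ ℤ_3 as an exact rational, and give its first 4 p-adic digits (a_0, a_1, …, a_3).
Σ a^n = 1/(1 − a) = 1/397;  first 4 digits = (1, 0, 1, 0)

v_3(a) = 2 ≥ 1, so the series converges in ℤ_3 to 1/(1 − a) = 1/(1 − (-396)) = 1/397. Expand this rational in ℤ_3: compute digits iteratively via d_i = x_i mod 3, x_{i+1} = (x_i − d_i)/3. The first 4 digits are (1, 0, 1, 0).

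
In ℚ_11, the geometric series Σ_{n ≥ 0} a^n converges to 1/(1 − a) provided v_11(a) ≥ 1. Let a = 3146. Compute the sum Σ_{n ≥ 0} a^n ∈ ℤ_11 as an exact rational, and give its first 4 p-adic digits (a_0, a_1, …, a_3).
Σ a^n = 1/(1 − a) = -1/3145;  first 4 digits = (1, 0, 4, 2)

v_11(a) = 2 ≥ 1, so the series converges in ℤ_11 to 1/(1 − a) = 1/(1 − 3146) = -1/3145. Expand this rational in ℤ_11: compute digits iteratively via d_i = x_i mod 11, x_{i+1} = (x_i − d_i)/11. The first 4 digits are (1, 0, 4, 2).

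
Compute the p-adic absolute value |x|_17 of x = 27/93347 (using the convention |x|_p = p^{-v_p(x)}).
|27/93347|_17 = 4913

Step 1 — compute v_17(x) by factoring powers of 17 out of the numerator and denominator: v_17(27/93347) = -3. Step 2 — apply |x|_p = p^{-v_p(x)} = 17^{3} = 4913.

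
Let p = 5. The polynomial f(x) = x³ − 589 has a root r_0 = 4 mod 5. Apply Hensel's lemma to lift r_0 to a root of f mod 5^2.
r_1 = 4 (mod 25)

Hensel: r_{i+1} = r_i − f(r_i)/f′(r_i) mod 5^{i+2}, where f′(x) = 3x². Iterate:
  r_0 = 4 (mod 5)
  r_1 = 4 (mod 25)
Final: r = 4 with f(r) ≡ 0 mod 5^2.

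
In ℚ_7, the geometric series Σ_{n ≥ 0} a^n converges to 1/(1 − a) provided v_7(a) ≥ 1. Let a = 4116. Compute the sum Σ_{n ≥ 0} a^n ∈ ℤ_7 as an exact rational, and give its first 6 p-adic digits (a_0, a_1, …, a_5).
Σ a^n = 1/(1 − a) = -1/4115;  first 6 digits = (1, 0, 0, 5, 1, 0)

v_7(a) = 3 ≥ 1, so the series converges in ℤ_7 to 1/(1 − a) = 1/(1 − 4116) = -1/4115. Expand this rational in ℤ_7: compute digits iteratively via d_i = x_i mod 7, x_{i+1} = (x_i − d_i)/7. The first 6 digits are (1, 0, 0, 5, 1, 0).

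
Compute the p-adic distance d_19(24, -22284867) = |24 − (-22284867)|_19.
d_19(24, -22284867) = 1/2476099

Step 1 — x − y = 24 − (-22284867) = 22284891. Step 2 — v_19(22284891) = 5 (factor: 22284891 = (19^5 · 9); the sign does not affect v_p). Step 3 — |x − y|_19 = 19^{-5} = 1/2476099.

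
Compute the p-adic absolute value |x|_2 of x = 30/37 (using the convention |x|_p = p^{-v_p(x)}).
|30/37|_2 = 1/2

Step 1 — compute v_2(x) by factoring powers of 2 out of the numerator and denominator: v_2(30/37) = 1. Step 2 — apply |x|_p = p^{-v_p(x)} = 2^{-1} = 1/2.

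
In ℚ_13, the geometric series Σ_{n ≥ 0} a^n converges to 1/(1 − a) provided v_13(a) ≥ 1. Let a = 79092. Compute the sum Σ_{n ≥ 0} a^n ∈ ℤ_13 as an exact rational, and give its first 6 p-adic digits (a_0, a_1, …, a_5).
Σ a^n = 1/(1 − a) = -1/79091;  first 6 digits = (1, 0, 0, 10, 2, 0)

v_13(a) = 3 ≥ 1, so the series converges in ℤ_13 to 1/(1 − a) = 1/(1 − 79092) = -1/79091. Expand this rational in ℤ_13: compute digits iteratively via d_i = x_i mod 13, x_{i+1} = (x_i − d_i)/13. The first 6 digits are (1, 0, 0, 10, 2, 0).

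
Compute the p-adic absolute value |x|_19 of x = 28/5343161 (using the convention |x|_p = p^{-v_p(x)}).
|28/5343161|_19 = 130321

Step 1 — compute v_19(x) by factoring powers of 19 out of the numerator and denominator: v_19(28/5343161) = -4. Step 2 — apply |x|_p = p^{-v_p(x)} = 19^{4} = 130321.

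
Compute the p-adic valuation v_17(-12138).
v_17(-12138) = 2

v_17(n) is the largest exponent k such that 17^k divides n. Factor out: -12138 = -17^2 · 42. (Sign doesn't affect v_p.) So v_17(-12138) = 2.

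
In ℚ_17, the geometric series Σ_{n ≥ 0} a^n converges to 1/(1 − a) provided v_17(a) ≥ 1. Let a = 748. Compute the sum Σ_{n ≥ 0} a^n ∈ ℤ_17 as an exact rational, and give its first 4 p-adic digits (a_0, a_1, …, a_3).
Σ a^n = 1/(1 − a) = -1/747;  first 4 digits = (1, 10, 0, 9)

v_17(a) = 1 ≥ 1, so the series converges in ℤ_17 to 1/(1 − a) = 1/(1 − 748) = -1/747. Expand this rational in ℤ_17: compute digits iteratively via d_i = x_i mod 17, x_{i+1} = (x_i − d_i)/17. The first 4 digits are (1, 10, 0, 9).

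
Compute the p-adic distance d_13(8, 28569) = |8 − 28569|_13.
d_13(8, 28569) = 1/28561

Step 1 — x − y = 8 − 28569 = -28561. Step 2 — v_13(-28561) = 4 (factor: -28561 = −(13^4 · 1); the sign does not affect v_p). Step 3 — |x − y|_13 = 13^{-4} = 1/28561.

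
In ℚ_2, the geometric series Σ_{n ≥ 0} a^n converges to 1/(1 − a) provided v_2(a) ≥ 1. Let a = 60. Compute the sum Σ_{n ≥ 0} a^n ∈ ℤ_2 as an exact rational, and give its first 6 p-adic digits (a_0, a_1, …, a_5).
Σ a^n = 1/(1 − a) = -1/59;  first 6 digits = (1, 0, 1, 1, 0, 0)

v_2(a) = 2 ≥ 1, so the series converges in ℤ_2 to 1/(1 − a) = 1/(1 − 60) = -1/59. Expand this rational in ℤ_2: compute digits iteratively via d_i = x_i mod 2, x_{i+1} = (x_i − d_i)/2. The first 6 digits are (1, 0, 1, 1, 0, 0).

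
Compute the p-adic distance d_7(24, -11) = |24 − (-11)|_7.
d_7(24, -11) = 1/7

Step 1 — x − y = 24 − (-11) = 35. Step 2 — v_7(35) = 1 (factor: 35 = (7^1 · 5); the sign does not affect v_p). Step 3 — |x − y|_7 = 7^{-1} = 1/7.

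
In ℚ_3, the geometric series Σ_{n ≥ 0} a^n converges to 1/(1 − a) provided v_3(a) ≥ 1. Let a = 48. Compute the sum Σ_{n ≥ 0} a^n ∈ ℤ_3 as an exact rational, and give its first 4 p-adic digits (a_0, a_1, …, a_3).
Σ a^n = 1/(1 − a) = -1/47;  first 4 digits = (1, 1, 0, 1)

v_3(a) = 1 ≥ 1, so the series converges in ℤ_3 to 1/(1 − a) = 1/(1 − 48) = -1/47. Expand this rational in ℤ_3: compute digits iteratively via d_i = x_i mod 3, x_{i+1} = (x_i − d_i)/3. The first 4 digits are (1, 1, 0, 1).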